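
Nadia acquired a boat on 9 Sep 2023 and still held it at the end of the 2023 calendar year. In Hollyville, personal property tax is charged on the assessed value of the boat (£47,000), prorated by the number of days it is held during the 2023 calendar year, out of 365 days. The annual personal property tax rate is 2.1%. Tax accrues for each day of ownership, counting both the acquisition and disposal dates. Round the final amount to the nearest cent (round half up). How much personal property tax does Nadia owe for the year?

£308.27

Days held (9 Sep – 31 Dec 2023): 114 out of 365
Tax = £47,000 × 2.1% × 114/365 = £308.2685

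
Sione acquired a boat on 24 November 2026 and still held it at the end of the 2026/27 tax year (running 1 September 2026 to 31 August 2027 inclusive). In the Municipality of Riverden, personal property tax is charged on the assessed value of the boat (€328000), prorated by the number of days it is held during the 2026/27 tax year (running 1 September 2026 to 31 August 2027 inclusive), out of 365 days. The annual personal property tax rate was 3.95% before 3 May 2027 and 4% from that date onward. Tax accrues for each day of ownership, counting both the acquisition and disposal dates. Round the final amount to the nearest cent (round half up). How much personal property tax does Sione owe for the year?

€10028.71

24 November 2026 – 2 May 2027: 160 days at 3.95% → €328000 × 3.95% × 160/365 = €5679.3425
3 May – 31 August 2027: 121 days at 4% → €328000 × 4% × 121/365 = €4349.3699
Total = €10028.7123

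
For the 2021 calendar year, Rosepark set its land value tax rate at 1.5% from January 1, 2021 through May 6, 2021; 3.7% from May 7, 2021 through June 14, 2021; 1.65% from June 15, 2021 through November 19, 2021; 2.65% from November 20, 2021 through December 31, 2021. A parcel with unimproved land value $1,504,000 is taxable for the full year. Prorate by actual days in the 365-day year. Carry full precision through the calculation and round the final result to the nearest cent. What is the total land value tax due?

$29,062.22

January 1 – May 6, 2021: 126 days at 1.5% → $1,504,000 × 1.5% × 126/365 = $7,787.8356
May 7 – June 14, 2021: 39 days at 3.7% → $1,504,000 × 3.7% × 39/365 = $5,945.9507
June 15 – November 19, 2021: 158 days at 1.65% → $1,504,000 × 1.65% × 158/365 = $10,742.2685
November 20 – December 31, 2021: 42 days at 2.65% → $1,504,000 × 2.65% × 42/365 = $4,586.1699
Total = $29,062.2247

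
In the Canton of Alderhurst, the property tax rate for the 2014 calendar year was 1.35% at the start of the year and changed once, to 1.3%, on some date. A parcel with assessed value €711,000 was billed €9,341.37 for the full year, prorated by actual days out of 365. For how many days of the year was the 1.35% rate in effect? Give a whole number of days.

Let d = days at the first rate; then 365 − d days at the second rate.
€711,000 × [1.35%·d + 1.3%·(365−d)] / 365 = €9,341.37
Solving gives d = 101, so the new rate took effect on 12 Apr 2014.

101 days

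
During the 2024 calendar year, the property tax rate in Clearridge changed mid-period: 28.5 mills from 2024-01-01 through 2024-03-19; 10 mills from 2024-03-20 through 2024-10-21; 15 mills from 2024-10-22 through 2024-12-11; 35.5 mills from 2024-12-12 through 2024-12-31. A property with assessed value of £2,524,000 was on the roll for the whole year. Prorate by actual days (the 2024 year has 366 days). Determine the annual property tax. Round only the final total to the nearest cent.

£40,594.33

2024-01-01 to 2024-03-19: 79 days at 28.5 mills → £2,524,000 × 2.85% × 79/366 = £15,526.7377
2024-03-20 to 2024-10-21: 216 days at 10 mills → £2,524,000 × 1% × 216/366 = £14,895.7377
2024-10-22 to 2024-12-11: 51 days at 15 mills → £2,524,000 × 1.5% × 51/366 = £5,275.5738
2024-12-12 to 2024-12-31: 20 days at 35.5 mills → £2,524,000 × 3.55% × 20/366 = £4,896.2842
Total = £40,594.3333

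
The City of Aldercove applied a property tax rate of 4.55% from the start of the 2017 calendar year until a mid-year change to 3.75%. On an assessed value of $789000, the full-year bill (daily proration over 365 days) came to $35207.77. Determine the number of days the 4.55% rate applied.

Let d = days at the first rate; then 365 − d days at the second rate.
$789000 × [4.55%·d + 3.75%·(365−d)] / 365 = $35207.77
Solving gives d = 325, so the new rate took effect on November 22, 2017.

325 days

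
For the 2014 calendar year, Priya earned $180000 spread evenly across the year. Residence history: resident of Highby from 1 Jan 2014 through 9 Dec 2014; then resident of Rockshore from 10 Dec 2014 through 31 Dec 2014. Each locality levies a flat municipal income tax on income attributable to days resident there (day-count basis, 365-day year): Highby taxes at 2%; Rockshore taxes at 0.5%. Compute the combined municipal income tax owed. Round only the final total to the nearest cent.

Highby, 1 Jan – 9 Dec 2014: 343 days → $180000 × 2% × 343/365 = $3383.0137
Rockshore, 10 Dec – 31 Dec 2014: 22 days → $180000 × 0.5% × 22/365 = $54.2466
Total = $3437.2603

$3437.26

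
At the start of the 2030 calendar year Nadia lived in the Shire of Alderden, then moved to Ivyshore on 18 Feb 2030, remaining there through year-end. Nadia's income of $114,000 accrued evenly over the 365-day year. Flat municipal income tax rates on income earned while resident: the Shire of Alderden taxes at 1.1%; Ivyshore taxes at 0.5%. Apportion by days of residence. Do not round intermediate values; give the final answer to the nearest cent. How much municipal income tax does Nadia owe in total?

The Shire of Alderden, 1 Jan – 17 Feb 2030: 48 days → $114,000 × 1.1% × 48/365 = $164.9096
Ivyshore, 18 Feb – 31 Dec 2030: 317 days → $114,000 × 0.5% × 317/365 = $495.0411
Total = $659.9507

$659.95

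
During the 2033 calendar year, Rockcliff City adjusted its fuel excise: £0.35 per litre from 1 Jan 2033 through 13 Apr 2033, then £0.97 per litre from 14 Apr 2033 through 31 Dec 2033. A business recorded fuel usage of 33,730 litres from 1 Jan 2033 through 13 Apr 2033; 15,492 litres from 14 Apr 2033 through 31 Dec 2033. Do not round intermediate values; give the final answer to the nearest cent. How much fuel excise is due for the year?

1 Jan – 13 Apr 2033: 33,730 litres at £0.35/litre → £11,805.50
14 Apr – 31 Dec 2033: 15,492 litres at £0.97/litre → £15,027.24

£26,832.74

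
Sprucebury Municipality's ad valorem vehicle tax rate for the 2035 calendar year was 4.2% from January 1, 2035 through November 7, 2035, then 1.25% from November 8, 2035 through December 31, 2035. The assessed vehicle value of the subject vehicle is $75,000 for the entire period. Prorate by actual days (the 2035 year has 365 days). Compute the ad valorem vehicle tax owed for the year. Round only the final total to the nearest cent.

January 1 – November 7, 2035: 311 days at 4.2% → $75,000 × 4.2% × 311/365 = $2,683.9726
November 8 – December 31, 2035: 54 days at 1.25% → $75,000 × 1.25% × 54/365 = $138.6986
Total = $2,822.6712

$2,822.67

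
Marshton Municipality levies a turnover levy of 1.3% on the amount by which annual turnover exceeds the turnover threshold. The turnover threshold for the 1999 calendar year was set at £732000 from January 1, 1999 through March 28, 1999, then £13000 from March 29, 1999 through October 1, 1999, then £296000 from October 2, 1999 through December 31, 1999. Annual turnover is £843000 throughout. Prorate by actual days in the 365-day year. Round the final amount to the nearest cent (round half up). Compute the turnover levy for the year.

January 1 – March 28, 1999: 87 days, exemption £732000 → (£843000 − £732000) × 1.3% × 87/365 = £343.9479
March 29 – October 1, 1999: 187 days, exemption £13000 → (£843000 − £13000) × 1.3% × 187/365 = £5528.0274
October 2 – December 31, 1999: 91 days, exemption £296000 → (£843000 − £296000) × 1.3% × 91/365 = £1772.8795
Total = £7644.8548

£7644.85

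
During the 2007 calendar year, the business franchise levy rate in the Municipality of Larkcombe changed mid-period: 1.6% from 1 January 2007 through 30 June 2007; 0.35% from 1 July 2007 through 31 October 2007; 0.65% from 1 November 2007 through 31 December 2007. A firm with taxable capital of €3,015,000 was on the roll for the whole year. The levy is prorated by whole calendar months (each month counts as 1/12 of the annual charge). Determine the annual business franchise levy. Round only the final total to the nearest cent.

1 January – 30 June 2007: 6 months at 1.6% → €3,015,000 × 1.6% × 6/12 = €24,120.0000
1 July – 31 October 2007: 4 months at 0.35% → €3,015,000 × 0.35% × 4/12 = €3,517.5000
1 November – 31 December 2007: 2 months at 0.65% → €3,015,000 × 0.65% × 2/12 = €3,266.2500
Total = €30,903.7500

€30,903.75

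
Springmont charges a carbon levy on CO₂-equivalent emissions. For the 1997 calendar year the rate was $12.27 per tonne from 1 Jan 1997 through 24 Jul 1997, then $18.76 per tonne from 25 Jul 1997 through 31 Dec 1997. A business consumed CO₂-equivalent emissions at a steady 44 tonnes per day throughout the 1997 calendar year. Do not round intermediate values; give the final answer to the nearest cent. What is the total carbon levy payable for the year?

$242,745.80

1 Jan – 24 Jul 1997: 205 days × 44 tonnes/day = 9,020 tonnes at $12.27/tonne → $110,675.40
25 Jul – 31 Dec 1997: 160 days × 44 tonnes/day = 7,040 tonnes at $18.76/tonne → $132,070.40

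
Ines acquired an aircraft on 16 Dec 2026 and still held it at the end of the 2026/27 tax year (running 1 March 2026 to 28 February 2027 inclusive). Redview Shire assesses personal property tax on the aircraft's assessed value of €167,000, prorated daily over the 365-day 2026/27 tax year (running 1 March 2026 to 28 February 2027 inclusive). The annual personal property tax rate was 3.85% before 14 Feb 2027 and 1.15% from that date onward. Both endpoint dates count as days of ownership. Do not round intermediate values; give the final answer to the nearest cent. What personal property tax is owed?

€1,135.83

16 Dec 2026 – 13 Feb 2027: 60 days at 3.85% → €167,000 × 3.85% × 60/365 = €1,056.9041
14 Feb – 28 Feb 2027: 15 days at 1.15% → €167,000 × 1.15% × 15/365 = €78.9247
Total = €1,135.8288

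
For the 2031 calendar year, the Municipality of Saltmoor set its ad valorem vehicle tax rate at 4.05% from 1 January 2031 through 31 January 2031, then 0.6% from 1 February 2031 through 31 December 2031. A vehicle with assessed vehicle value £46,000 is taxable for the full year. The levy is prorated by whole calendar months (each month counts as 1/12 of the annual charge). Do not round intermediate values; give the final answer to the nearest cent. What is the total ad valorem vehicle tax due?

£408.25

1 January – 31 January 2031: 1 month at 4.05% → £46,000 × 4.05% × 1/12 = £155.2500
1 February – 31 December 2031: 11 months at 0.6% → £46,000 × 0.6% × 11/12 = £253.0000
Total = £408.2500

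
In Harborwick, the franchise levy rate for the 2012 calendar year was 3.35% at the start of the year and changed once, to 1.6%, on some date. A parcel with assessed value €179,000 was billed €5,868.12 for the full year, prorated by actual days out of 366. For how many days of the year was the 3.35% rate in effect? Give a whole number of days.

351 days

Let d = days at the first rate; then 366 − d days at the second rate.
€179,000 × [3.35%·d + 1.6%·(366−d)] / 366 = €5,868.12
Solving gives d = 351, so the new rate took effect on 17 Dec 2012.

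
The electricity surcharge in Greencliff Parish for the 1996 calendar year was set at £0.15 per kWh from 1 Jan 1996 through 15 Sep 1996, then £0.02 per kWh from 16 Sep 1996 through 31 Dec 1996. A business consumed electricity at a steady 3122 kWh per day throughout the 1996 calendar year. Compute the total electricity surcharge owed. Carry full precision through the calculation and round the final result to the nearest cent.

£127,970.78

1 Jan – 15 Sep 1996: 259 days × 3122 kWh/day = 808,598 kWh at £0.15/kWh → £121,289.70
16 Sep – 31 Dec 1996: 107 days × 3122 kWh/day = 334,054 kWh at £0.02/kWh → £6,681.08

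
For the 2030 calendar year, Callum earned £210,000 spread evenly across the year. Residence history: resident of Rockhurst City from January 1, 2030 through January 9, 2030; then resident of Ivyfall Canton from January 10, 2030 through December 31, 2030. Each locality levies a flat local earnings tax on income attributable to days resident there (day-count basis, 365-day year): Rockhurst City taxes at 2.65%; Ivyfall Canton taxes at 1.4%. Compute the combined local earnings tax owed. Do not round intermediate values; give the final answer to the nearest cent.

Rockhurst City, January 1 – January 9, 2030: 9 days → £210,000 × 2.65% × 9/365 = £137.2192
Ivyfall Canton, January 10 – December 31, 2030: 356 days → £210,000 × 1.4% × 356/365 = £2,867.5068
Total = £3,004.7260

£3,004.73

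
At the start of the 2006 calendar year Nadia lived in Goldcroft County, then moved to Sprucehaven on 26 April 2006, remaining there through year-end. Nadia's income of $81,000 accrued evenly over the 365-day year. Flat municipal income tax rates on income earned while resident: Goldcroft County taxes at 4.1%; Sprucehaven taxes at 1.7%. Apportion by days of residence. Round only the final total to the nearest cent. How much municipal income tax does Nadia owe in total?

$1,989.49

Goldcroft County, 1 January – 25 April 2006: 115 days → $81,000 × 4.1% × 115/365 = $1,046.3425
Sprucehaven, 26 April – 31 December 2006: 250 days → $81,000 × 1.7% × 250/365 = $943.1507
Total = $1,989.4932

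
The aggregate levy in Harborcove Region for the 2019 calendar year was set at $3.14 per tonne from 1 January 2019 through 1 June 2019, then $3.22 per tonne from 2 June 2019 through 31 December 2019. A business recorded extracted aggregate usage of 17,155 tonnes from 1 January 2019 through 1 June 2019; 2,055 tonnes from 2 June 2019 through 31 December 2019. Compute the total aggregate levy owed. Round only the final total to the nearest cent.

1 January – 1 June 2019: 17,155 tonnes at $3.14/tonne → $53,866.70
2 June – 31 December 2019: 2,055 tonnes at $3.22/tonne → $6,617.10

$60,483.80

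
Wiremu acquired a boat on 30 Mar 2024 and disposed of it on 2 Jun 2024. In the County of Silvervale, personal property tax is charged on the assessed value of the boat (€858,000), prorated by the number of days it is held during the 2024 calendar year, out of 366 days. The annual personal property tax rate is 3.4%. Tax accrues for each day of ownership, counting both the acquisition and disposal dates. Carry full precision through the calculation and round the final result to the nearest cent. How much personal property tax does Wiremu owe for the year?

Days held (30 Mar – 2 Jun 2024): 65 out of 366
Tax = €858,000 × 3.4% × 65/366 = €5,180.8197

€5,180.82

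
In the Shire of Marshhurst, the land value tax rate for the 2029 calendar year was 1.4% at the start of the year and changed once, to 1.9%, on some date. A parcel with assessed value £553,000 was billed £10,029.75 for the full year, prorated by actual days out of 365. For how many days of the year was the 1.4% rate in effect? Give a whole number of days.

63 days

Let d = days at the first rate; then 365 − d days at the second rate.
£553,000 × [1.4%·d + 1.9%·(365−d)] / 365 = £10,029.75
Solving gives d = 63, so the new rate took effect on March 5, 2029.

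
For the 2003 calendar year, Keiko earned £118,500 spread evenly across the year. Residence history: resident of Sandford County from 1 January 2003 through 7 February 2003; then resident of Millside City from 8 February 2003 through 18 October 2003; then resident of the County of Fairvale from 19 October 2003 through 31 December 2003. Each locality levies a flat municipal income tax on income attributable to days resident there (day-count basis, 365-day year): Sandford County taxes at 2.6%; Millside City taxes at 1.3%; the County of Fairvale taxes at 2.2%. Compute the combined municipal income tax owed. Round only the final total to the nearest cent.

Sandford County, 1 January – 7 February 2003: 38 days → £118,500 × 2.6% × 38/365 = £320.7616
Millside City, 8 February – 18 October 2003: 253 days → £118,500 × 1.3% × 253/365 = £1,067.7986
The County of Fairvale, 19 October – 31 December 2003: 74 days → £118,500 × 2.2% × 74/365 = £528.5425
Total = £1,917.1027

£1,917.10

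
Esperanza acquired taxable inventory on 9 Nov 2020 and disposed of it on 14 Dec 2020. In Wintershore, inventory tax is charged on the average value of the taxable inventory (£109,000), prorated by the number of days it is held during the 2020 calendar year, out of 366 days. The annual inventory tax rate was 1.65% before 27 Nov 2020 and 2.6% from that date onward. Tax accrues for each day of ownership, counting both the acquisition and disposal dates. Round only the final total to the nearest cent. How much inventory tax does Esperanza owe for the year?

9 Nov – 26 Nov 2020: 18 days at 1.65% → £109,000 × 1.65% × 18/366 = £88.4508
27 Nov – 14 Dec 2020: 18 days at 2.6% → £109,000 × 2.6% × 18/366 = £139.3770
Total = £227.8279

£227.83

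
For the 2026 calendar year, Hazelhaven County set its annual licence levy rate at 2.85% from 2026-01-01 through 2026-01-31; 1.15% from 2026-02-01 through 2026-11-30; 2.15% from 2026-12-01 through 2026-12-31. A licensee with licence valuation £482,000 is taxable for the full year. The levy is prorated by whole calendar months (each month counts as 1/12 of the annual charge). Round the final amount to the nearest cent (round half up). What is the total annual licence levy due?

£6,627.50

2026-01-01 to 2026-01-31: 1 month at 2.85% → £482,000 × 2.85% × 1/12 = £1,144.7500
2026-02-01 to 2026-11-30: 10 months at 1.15% → £482,000 × 1.15% × 10/12 = £4,619.1667
2026-12-01 to 2026-12-31: 1 month at 2.15% → £482,000 × 2.15% × 1/12 = £863.5833
Total = £6,627.5000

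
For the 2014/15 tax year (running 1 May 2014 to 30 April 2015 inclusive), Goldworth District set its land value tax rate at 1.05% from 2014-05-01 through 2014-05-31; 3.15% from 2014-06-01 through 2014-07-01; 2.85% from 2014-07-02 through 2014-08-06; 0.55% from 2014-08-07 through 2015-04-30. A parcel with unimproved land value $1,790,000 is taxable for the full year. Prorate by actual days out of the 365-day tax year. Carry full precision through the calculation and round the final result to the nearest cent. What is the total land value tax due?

2014-05-01 to 2014-05-31: 31 days at 1.05% → $1,790,000 × 1.05% × 31/365 = $1,596.2877
2014-06-01 to 2014-07-01: 31 days at 3.15% → $1,790,000 × 3.15% × 31/365 = $4,788.8630
2014-07-02 to 2014-08-06: 36 days at 2.85% → $1,790,000 × 2.85% × 36/365 = $5,031.6164
2014-08-07 to 2015-04-30: 267 days at 0.55% → $1,790,000 × 0.55% × 267/365 = $7,201.6849
Total = $18,618.4521

$18,618.45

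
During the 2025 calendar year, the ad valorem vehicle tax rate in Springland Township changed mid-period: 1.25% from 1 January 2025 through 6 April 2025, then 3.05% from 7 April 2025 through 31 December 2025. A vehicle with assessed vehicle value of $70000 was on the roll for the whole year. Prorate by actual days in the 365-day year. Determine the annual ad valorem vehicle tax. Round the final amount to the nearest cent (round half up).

$1803.60

1 January – 6 April 2025: 96 days at 1.25% → $70000 × 1.25% × 96/365 = $230.1370
7 April – 31 December 2025: 269 days at 3.05% → $70000 × 3.05% × 269/365 = $1573.4658
Total = $1803.6027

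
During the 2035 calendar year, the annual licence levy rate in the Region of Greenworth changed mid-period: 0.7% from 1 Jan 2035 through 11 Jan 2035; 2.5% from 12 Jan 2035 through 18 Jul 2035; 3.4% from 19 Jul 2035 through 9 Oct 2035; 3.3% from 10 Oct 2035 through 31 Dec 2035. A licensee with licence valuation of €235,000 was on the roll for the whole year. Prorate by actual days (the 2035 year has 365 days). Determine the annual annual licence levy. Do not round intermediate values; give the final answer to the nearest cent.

€6,655.97

1 Jan – 11 Jan 2035: 11 days at 0.7% → €235,000 × 0.7% × 11/365 = €49.5753
12 Jan – 18 Jul 2035: 188 days at 2.5% → €235,000 × 2.5% × 188/365 = €3,026.0274
19 Jul – 9 Oct 2035: 83 days at 3.4% → €235,000 × 3.4% × 83/365 = €1,816.9041
10 Oct – 31 Dec 2035: 83 days at 3.3% → €235,000 × 3.3% × 83/365 = €1,763.4658
Total = €6,655.9726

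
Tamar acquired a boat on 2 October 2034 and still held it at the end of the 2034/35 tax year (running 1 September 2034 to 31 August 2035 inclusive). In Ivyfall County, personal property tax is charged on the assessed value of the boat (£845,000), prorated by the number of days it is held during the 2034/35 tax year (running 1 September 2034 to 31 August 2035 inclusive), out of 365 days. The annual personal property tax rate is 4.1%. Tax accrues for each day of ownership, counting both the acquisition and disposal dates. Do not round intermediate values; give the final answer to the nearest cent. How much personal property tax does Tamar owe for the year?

£31,702.55

Days held (2 October 2034 – 31 August 2035): 334 out of 365
Tax = £845,000 × 4.1% × 334/365 = £31,702.5479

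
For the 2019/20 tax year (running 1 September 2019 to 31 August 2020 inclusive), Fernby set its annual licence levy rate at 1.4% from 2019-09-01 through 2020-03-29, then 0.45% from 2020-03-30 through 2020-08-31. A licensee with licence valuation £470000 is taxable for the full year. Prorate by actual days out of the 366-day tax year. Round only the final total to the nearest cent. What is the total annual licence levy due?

£4689.08

2019-09-01 to 2020-03-29: 211 days at 1.4% → £470000 × 1.4% × 211/366 = £3793.3880
2020-03-30 to 2020-08-31: 155 days at 0.45% → £470000 × 0.45% × 155/366 = £895.6967
Total = £4689.0847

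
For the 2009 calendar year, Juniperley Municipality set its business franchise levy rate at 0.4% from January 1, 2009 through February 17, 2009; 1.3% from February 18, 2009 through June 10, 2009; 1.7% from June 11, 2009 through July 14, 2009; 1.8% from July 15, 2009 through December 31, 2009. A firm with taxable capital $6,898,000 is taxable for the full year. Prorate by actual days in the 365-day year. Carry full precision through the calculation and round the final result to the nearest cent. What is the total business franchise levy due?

January 1 – February 17, 2009: 48 days at 0.4% → $6,898,000 × 0.4% × 48/365 = $3,628.5370
February 18 – June 10, 2009: 113 days at 1.3% → $6,898,000 × 1.3% × 113/365 = $27,762.0877
June 11 – July 14, 2009: 34 days at 1.7% → $6,898,000 × 1.7% × 34/365 = $10,923.4082
July 15 – December 31, 2009: 170 days at 1.8% → $6,898,000 × 1.8% × 170/365 = $57,829.8082
Total = $100,143.8411

$100,143.84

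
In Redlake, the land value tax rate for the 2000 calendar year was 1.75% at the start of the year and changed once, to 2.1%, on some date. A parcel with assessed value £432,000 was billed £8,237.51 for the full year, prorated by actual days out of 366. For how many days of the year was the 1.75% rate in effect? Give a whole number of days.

202 days

Let d = days at the first rate; then 366 − d days at the second rate.
£432,000 × [1.75%·d + 2.1%·(366−d)] / 366 = £8,237.51
Solving gives d = 202, so the new rate took effect on 21 July 2000.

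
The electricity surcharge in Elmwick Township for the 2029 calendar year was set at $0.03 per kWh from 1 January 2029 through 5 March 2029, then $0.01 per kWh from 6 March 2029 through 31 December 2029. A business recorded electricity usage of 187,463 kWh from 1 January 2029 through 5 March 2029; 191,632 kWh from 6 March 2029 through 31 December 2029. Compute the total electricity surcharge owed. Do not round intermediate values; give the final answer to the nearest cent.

$7,540.21

1 January – 5 March 2029: 187,463 kWh at $0.03/kWh → $5,623.89
6 March – 31 December 2029: 191,632 kWh at $0.01/kWh → $1,916.32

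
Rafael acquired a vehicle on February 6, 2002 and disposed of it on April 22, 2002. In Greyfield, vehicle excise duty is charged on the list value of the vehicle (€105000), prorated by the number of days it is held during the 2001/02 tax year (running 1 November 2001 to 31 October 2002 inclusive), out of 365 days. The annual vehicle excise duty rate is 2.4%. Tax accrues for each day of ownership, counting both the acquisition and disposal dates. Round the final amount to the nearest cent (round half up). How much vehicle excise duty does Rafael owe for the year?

Days held (February 6 – April 22, 2002): 76 out of 365
Tax = €105000 × 2.4% × 76/365 = €524.7123

€524.71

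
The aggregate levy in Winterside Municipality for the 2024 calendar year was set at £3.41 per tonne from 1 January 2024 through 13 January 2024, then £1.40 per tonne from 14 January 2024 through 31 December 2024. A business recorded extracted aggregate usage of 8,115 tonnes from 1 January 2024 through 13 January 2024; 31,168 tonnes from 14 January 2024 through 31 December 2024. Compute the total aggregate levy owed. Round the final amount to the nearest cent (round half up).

£71,307.35

1 January – 13 January 2024: 8,115 tonnes at £3.41/tonne → £27,672.15
14 January – 31 December 2024: 31,168 tonnes at £1.40/tonne → £43,635.20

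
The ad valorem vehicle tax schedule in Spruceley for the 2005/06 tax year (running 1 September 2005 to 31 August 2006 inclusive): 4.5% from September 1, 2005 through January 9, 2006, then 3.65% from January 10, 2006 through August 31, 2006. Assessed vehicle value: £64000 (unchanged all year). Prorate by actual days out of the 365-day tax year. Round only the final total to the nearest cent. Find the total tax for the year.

£2531.24

September 1, 2005 – January 9, 2006: 131 days at 4.5% → £64000 × 4.5% × 131/365 = £1033.6438
January 10 – August 31, 2006: 234 days at 3.65% → £64000 × 3.65% × 234/365 = £1497.6000
Total = £2531.2438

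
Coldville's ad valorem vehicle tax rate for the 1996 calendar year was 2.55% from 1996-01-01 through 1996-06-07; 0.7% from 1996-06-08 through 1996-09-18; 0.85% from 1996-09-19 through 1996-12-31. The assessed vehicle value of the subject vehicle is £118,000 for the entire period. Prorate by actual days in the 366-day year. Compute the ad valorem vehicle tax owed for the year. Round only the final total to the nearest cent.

1996-01-01 to 1996-06-07: 159 days at 2.55% → £118,000 × 2.55% × 159/366 = £1,307.1885
1996-06-08 to 1996-09-18: 103 days at 0.7% → £118,000 × 0.7% × 103/366 = £232.4536
1996-09-19 to 1996-12-31: 104 days at 0.85% → £118,000 × 0.85% × 104/366 = £285.0055
Total = £1,824.6475

£1,824.65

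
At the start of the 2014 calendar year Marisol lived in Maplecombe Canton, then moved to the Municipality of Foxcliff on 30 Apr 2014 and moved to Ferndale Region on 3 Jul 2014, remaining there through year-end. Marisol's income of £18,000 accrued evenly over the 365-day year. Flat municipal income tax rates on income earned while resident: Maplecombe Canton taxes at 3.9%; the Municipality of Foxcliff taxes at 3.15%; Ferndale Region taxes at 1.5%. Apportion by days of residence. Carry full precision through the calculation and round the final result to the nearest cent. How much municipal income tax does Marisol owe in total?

£462.92

Maplecombe Canton, 1 Jan – 29 Apr 2014: 119 days → £18,000 × 3.9% × 119/365 = £228.8712
The Municipality of Foxcliff, 30 Apr – 2 Jul 2014: 64 days → £18,000 × 3.15% × 64/365 = £99.4192
Ferndale Region, 3 Jul – 31 Dec 2014: 182 days → £18,000 × 1.5% × 182/365 = £134.6301
Total = £462.9205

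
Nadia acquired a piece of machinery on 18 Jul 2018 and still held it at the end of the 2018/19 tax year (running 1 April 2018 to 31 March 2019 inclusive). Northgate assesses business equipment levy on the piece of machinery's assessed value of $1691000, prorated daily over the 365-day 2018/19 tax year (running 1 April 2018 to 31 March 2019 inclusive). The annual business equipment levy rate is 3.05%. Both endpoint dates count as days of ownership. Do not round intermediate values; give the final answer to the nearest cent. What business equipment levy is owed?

Days held (18 Jul 2018 – 31 Mar 2019): 257 out of 365
Tax = $1691000 × 3.05% × 257/365 = $36314.8041

$36314.80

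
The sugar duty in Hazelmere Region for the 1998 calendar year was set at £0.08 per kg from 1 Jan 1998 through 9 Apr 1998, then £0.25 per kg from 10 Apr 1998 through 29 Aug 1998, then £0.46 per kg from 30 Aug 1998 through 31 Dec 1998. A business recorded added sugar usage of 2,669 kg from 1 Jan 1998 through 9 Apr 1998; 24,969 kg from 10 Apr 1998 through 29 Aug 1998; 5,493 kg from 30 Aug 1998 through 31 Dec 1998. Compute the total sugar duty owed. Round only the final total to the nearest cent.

1 Jan – 9 Apr 1998: 2,669 kg at £0.08/kg → £213.52
10 Apr – 29 Aug 1998: 24,969 kg at £0.25/kg → £6242.25
30 Aug – 31 Dec 1998: 5,493 kg at £0.46/kg → £2526.78

£8982.55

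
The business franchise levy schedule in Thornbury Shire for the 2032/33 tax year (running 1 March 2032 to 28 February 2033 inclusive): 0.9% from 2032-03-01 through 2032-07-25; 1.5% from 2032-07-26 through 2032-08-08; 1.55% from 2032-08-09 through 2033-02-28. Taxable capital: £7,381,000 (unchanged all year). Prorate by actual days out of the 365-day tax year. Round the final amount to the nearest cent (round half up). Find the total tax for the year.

2032-03-01 to 2032-07-25: 147 days at 0.9% → £7,381,000 × 0.9% × 147/365 = £26,753.5973
2032-07-26 to 2032-08-08: 14 days at 1.5% → £7,381,000 × 1.5% × 14/365 = £4,246.6027
2032-08-09 to 2033-02-28: 204 days at 1.55% → £7,381,000 × 1.55% × 204/365 = £63,941.7041
Total = £94,941.9041

£94,941.90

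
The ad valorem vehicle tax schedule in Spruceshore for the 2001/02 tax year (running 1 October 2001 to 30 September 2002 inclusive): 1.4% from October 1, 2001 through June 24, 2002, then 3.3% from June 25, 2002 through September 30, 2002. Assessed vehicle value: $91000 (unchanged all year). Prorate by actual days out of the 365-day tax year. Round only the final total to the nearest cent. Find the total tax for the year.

$1738.22

October 1, 2001 – June 24, 2002: 267 days at 1.4% → $91000 × 1.4% × 267/365 = $931.9397
June 25 – September 30, 2002: 98 days at 3.3% → $91000 × 3.3% × 98/365 = $806.2849
Total = $1738.2247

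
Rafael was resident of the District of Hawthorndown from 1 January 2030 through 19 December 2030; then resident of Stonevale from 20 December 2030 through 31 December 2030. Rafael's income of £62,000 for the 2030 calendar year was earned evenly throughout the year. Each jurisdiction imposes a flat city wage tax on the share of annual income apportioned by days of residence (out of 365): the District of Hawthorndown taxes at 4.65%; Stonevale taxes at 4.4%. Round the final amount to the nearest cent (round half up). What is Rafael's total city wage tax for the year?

The District of Hawthorndown, 1 January – 19 December 2030: 353 days → £62,000 × 4.65% × 353/365 = £2,788.2164
Stonevale, 20 December – 31 December 2030: 12 days → £62,000 × 4.4% × 12/365 = £89.6877
Total = £2,877.9041

£2,877.90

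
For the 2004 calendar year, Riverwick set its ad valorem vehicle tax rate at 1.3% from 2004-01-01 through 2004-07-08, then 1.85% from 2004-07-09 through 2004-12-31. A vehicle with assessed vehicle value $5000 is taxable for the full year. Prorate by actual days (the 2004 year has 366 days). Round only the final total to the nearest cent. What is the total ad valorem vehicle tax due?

$78.22

2004-01-01 to 2004-07-08: 190 days at 1.3% → $5000 × 1.3% × 190/366 = $33.7432
2004-07-09 to 2004-12-31: 176 days at 1.85% → $5000 × 1.85% × 176/366 = $44.4809
Total = $78.2240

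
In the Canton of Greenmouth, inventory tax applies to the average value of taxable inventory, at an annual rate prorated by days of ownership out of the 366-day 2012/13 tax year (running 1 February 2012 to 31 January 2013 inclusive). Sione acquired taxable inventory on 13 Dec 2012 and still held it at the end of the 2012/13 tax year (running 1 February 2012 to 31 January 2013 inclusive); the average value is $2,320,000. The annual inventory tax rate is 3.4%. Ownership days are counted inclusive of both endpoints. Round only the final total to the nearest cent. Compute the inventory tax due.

Days held (13 Dec 2012 – 31 Jan 2013): 50 out of 366
Tax = $2,320,000 × 3.4% × 50/366 = $10,775.9563

$10,775.96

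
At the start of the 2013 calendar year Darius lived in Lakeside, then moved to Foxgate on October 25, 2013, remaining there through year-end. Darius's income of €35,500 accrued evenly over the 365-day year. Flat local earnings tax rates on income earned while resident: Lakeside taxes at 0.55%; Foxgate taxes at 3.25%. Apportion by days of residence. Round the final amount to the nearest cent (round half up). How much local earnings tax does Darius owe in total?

Lakeside, January 1 – October 24, 2013: 297 days → €35,500 × 0.55% × 297/365 = €158.8747
Foxgate, October 25 – December 31, 2013: 68 days → €35,500 × 3.25% × 68/365 = €214.9452
Total = €373.8199

€373.82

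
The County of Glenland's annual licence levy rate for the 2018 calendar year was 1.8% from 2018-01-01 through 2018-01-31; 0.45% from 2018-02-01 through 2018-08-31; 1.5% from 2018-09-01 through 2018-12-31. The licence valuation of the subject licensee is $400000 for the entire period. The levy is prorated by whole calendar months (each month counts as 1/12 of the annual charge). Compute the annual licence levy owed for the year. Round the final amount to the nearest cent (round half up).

$3650.00

2018-01-01 to 2018-01-31: 1 month at 1.8% → $400000 × 1.8% × 1/12 = $600.0000
2018-02-01 to 2018-08-31: 7 months at 0.45% → $400000 × 0.45% × 7/12 = $1050.0000
2018-09-01 to 2018-12-31: 4 months at 1.5% → $400000 × 1.5% × 4/12 = $2000.0000
Total = $3650.0000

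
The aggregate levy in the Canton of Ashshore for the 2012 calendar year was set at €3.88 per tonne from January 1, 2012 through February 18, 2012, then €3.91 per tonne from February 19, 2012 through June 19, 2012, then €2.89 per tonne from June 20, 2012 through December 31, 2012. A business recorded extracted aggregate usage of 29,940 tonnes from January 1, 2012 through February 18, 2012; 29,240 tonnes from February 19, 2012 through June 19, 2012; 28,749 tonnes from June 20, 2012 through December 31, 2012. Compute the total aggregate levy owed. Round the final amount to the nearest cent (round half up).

January 1 – February 18, 2012: 29,940 tonnes at €3.88/tonne → €116,167.20
February 19 – June 19, 2012: 29,240 tonnes at €3.91/tonne → €114,328.40
June 20 – December 31, 2012: 28,749 tonnes at €2.89/tonne → €83,084.61

€313,580.21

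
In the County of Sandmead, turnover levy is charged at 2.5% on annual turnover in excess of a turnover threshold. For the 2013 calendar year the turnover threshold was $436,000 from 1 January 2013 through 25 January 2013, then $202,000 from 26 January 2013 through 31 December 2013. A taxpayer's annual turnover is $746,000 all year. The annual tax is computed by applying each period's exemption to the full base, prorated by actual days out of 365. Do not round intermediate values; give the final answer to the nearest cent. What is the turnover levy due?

1 January – 25 January 2013: 25 days, exemption $436,000 → ($746,000 − $436,000) × 2.5% × 25/365 = $530.8219
26 January – 31 December 2013: 340 days, exemption $202,000 → ($746,000 − $202,000) × 2.5% × 340/365 = $12,668.4932
Total = $13,199.3151

$13,199.32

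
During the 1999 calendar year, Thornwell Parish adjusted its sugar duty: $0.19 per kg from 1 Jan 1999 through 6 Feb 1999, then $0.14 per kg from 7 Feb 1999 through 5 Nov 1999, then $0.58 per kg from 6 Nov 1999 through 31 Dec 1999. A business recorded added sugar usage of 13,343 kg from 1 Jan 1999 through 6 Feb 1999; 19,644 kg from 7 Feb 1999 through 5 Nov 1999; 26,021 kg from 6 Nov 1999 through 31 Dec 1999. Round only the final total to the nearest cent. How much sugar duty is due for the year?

$20,377.51

1 Jan – 6 Feb 1999: 13,343 kg at $0.19/kg → $2,535.17
7 Feb – 5 Nov 1999: 19,644 kg at $0.14/kg → $2,750.16
6 Nov – 31 Dec 1999: 26,021 kg at $0.58/kg → $15,092.18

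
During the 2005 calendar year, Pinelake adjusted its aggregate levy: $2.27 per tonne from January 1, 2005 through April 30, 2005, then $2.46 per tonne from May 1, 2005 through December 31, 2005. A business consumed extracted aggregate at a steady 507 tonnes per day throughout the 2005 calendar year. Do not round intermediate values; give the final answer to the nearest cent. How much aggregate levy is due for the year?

$443675.70

January 1 – April 30, 2005: 120 days × 507 tonnes/day = 60,840 tonnes at $2.27/tonne → $138106.80
May 1 – December 31, 2005: 245 days × 507 tonnes/day = 124,215 tonnes at $2.46/tonne → $305568.90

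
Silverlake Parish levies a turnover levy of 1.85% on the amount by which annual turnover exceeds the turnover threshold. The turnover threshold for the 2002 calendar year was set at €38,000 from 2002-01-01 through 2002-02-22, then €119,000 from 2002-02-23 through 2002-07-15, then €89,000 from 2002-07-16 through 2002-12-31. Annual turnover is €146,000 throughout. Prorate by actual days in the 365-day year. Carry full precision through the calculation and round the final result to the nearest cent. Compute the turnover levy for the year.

2002-01-01 to 2002-02-22: 53 days, exemption €38,000 → (€146,000 − €38,000) × 1.85% × 53/365 = €290.1205
2002-02-23 to 2002-07-15: 143 days, exemption €119,000 → (€146,000 − €119,000) × 1.85% × 143/365 = €195.6945
2002-07-16 to 2002-12-31: 169 days, exemption €89,000 → (€146,000 − €89,000) × 1.85% × 169/365 = €488.2479
Total = €974.0630

€974.06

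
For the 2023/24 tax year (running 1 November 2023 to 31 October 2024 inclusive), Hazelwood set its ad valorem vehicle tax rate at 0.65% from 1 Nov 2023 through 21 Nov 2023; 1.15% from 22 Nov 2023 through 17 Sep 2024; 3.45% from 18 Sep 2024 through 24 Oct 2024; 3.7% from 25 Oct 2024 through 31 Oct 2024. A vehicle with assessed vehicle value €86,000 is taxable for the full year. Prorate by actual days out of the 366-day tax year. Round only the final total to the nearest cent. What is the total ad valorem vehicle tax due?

1 Nov – 21 Nov 2023: 21 days at 0.65% → €86,000 × 0.65% × 21/366 = €32.0738
22 Nov 2023 – 17 Sep 2024: 301 days at 1.15% → €86,000 × 1.15% × 301/366 = €813.3579
18 Sep – 24 Oct 2024: 37 days at 3.45% → €86,000 × 3.45% × 37/366 = €299.9426
25 Oct – 31 Oct 2024: 7 days at 3.7% → €86,000 × 3.7% × 7/366 = €60.8579
Total = €1,206.2322

€1,206.23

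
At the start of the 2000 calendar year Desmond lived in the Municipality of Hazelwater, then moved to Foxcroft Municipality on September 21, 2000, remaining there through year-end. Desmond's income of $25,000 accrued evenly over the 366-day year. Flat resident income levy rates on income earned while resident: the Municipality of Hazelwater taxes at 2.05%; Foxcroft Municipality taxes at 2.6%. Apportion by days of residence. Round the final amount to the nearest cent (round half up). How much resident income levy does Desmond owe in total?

$550.82

The Municipality of Hazelwater, January 1 – September 20, 2000: 264 days → $25,000 × 2.05% × 264/366 = $369.6721
Foxcroft Municipality, September 21 – December 31, 2000: 102 days → $25,000 × 2.6% × 102/366 = $181.1475
Total = $550.8197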